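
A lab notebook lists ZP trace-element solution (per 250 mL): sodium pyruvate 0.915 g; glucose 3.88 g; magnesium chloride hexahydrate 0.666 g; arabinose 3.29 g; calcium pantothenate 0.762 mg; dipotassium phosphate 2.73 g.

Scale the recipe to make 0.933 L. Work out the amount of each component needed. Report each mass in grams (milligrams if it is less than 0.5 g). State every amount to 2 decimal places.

sodium pyruvate 3.41 g; glucose 14.48 g; magnesium chloride hexahydrate 2.49 g; arabinose 12.28 g; calcium pantothenate 2.84 mg; dipotassium phosphate 10.19 g

Scale factor = 933 mL / 250 mL = 3.732.
sodium pyruvate: 0.915 g × (933 mL / 250 mL) = 3.41 g
glucose: 3.88 g × (933 mL / 250 mL) = 14.48 g
magnesium chloride hexahydrate: 0.666 g × (933 mL / 250 mL) = 2.49 g
arabinose: 3.29 g × (933 mL / 250 mL) = 12.28 g
calcium pantothenate: 0.762 mg × (933 mL / 250 mL) = 2.84 mg
dipotassium phosphate: 2.73 g × (933 mL / 250 mL) = 10.19 g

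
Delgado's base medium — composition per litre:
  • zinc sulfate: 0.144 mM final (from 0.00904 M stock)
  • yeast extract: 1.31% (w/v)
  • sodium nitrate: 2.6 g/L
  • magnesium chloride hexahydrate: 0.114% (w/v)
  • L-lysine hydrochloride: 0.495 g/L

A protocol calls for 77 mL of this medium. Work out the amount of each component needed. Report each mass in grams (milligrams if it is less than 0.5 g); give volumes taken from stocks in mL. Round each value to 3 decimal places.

zinc sulfate 1.227 mL; yeast extract 1.009 g; sodium nitrate 200.200 mg; magnesium chloride hexahydrate 87.780 mg; L-lysine hydrochloride 38.115 mg

Working volume: 77 mL = 0.077 L.
zinc sulfate: V = C2·V2/C1 = 0.144 mM × 77 mL ÷ 9.04 mM = 1.227 mL
yeast extract: 1.31 g per 100 mL × 77 mL ÷ 100 = 1.009 g
sodium nitrate: 2.6 g/L × 0.077 L = 0.2002 g = 200.200 mg
magnesium chloride hexahydrate: 0.114 g per 100 mL × 77 mL ÷ 100 = 0.08778 g = 87.780 mg
L-lysine hydrochloride: 0.495 g/L × 0.077 L = 0.038115 g = 38.115 mg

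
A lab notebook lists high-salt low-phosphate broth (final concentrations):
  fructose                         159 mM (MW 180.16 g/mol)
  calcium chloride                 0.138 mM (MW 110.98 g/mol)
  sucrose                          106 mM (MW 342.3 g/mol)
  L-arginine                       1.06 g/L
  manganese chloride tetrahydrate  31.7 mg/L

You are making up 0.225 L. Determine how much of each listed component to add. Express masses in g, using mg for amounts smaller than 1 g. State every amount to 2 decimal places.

Working volume: 0.225 L.
fructose: 159 mmol/L × 180.16 g/mol × 0.225 L ÷ 1000 = 6.45 g
calcium chloride: 0.138 mmol/L × 110.98 mg/mmol × 0.225 L = 3.45 mg
sucrose: 106 mmol/L × 342.3 g/mol × 0.225 L ÷ 1000 = 8.16 g
L-arginine: 1.06 g/L × 0.225 L = 0.2385 g = 238.50 mg
manganese chloride tetrahydrate: 31.7 mg/L × 0.225 L = 7.13 mg

fructose 6.45 g; calcium chloride 3.45 mg; sucrose 8.16 g; L-arginine 238.50 mg; manganese chloride tetrahydrate 7.13 mg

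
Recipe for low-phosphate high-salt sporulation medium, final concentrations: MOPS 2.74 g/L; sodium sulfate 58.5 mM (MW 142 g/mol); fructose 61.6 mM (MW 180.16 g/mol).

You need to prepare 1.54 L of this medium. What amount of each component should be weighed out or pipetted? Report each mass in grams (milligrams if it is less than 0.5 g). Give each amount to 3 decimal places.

MOPS 4.220 g; sodium sulfate 12.793 g; fructose 17.091 g

Working volume: 1.54 L.
MOPS: 2.74 g/L × 1.54 L = 4.220 g
sodium sulfate: 58.5 mmol/L × 142 g/mol × 1.54 L ÷ 1000 = 12.793 g
fructose: 61.6 mmol/L × 180.16 g/mol × 1.54 L ÷ 1000 = 17.091 g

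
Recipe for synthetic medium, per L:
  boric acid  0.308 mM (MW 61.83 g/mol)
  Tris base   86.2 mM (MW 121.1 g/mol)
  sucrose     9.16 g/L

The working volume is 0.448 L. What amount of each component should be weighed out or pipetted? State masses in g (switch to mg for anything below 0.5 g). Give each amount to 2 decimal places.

Scale factor relative to 1 L: 0.448.
boric acid: 0.308 mmol/L × 61.83 mg/mmol × 0.448 L = 8.53 mg
Tris base: 86.2 mmol/L × 121.1 g/mol × 0.448 L ÷ 1000 = 4.68 g
sucrose: 9.16 g/L × 0.448 L = 4.10 g

boric acid 8.53 mg; Tris base 4.68 g; sucrose 4.10 g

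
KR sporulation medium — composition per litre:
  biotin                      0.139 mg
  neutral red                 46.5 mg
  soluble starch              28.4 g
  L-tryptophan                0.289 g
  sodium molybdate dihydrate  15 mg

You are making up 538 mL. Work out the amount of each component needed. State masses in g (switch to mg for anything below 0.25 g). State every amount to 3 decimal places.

biotin 0.075 mg; neutral red 25.017 mg; soluble starch 15.279 g; L-tryptophan 155.482 mg; sodium molybdate dihydrate 8.070 mg

Ratio of target to recipe volume: 538 / 1000 = 0.538.
biotin: 0.139 mg × (538 mL / 1000 mL) = 0.075 mg
neutral red: 46.5 mg × (538 mL / 1000 mL) = 25.017 mg
soluble starch: 28.4 g × (538 mL / 1000 mL) = 15.279 g
L-tryptophan: 0.289 g × (538 mL / 1000 mL) = 0.155482 g = 155.482 mg
sodium molybdate dihydrate: 15 mg × (538 mL / 1000 mL) = 8.070 mg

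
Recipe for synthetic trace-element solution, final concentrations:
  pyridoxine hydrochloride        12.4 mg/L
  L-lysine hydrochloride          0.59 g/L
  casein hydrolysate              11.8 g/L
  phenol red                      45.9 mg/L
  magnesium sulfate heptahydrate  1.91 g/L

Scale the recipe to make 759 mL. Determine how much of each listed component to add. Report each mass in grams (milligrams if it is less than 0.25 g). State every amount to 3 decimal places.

Working volume: 759 mL = 0.759 L.
pyridoxine hydrochloride: 12.4 mg/L × 0.759 L = 9.412 mg
L-lysine hydrochloride: 0.59 g/L × 0.759 L = 0.448 g
casein hydrolysate: 11.8 g/L × 0.759 L = 8.956 g
phenol red: 45.9 mg/L × 0.759 L = 34.838 mg
magnesium sulfate heptahydrate: 1.91 g/L × 0.759 L = 1.450 g

pyridoxine hydrochloride 9.412 mg; L-lysine hydrochloride 0.448 g; casein hydrolysate 8.956 g; phenol red 34.838 mg; magnesium sulfate heptahydrate 1.450 g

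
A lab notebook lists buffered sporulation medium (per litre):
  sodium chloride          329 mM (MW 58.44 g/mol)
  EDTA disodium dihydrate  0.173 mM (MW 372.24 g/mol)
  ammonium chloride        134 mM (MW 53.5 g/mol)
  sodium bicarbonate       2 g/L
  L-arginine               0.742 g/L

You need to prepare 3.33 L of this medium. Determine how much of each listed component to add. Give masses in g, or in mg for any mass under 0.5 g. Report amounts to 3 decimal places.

sodium chloride 64.025 g; EDTA disodium dihydrate 214.444 mg; ammonium chloride 23.873 g; sodium bicarbonate 6.660 g; L-arginine 2.471 g

Working volume: 3.33 L.
sodium chloride: 329 mmol/L × 58.44 g/mol × 3.33 L ÷ 1000 = 64.025 g
EDTA disodium dihydrate: 0.173 mmol/L × 372.24 mg/mmol × 3.33 L = 214.444 mg
ammonium chloride: 134 mmol/L × 53.5 g/mol × 3.33 L ÷ 1000 = 23.873 g
sodium bicarbonate: 2 g/L × 3.33 L = 6.660 g
L-arginine: 0.742 g/L × 3.33 L = 2.471 g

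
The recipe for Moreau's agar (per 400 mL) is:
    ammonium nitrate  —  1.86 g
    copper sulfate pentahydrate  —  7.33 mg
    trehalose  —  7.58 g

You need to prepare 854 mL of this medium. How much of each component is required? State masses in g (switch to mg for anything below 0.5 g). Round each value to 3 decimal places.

ammonium nitrate 3.971 g; copper sulfate pentahydrate 15.650 mg; trehalose 16.183 g

Scale factor = 854 mL / 400 mL = 2.135.
ammonium nitrate: 1.86 g × (854 mL / 400 mL) = 3.971 g
copper sulfate pentahydrate: 7.33 mg × (854 mL / 400 mL) = 15.650 mg
trehalose: 7.58 g × (854 mL / 400 mL) = 16.183 g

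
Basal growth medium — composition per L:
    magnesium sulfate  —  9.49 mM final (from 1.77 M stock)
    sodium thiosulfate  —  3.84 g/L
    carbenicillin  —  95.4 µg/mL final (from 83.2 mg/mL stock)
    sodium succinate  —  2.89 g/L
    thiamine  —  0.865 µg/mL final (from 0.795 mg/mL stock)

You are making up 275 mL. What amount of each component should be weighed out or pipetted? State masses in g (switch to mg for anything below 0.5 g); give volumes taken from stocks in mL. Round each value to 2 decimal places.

magnesium sulfate 1.47 mL; sodium thiosulfate 1.06 g; carbenicillin 0.32 mL; sodium succinate 0.79 g; thiamine 0.30 mL

Scale factor relative to 1 L: 0.275.
magnesium sulfate: C1V1 = C2V2 → 9.49 mM × 275 mL ÷ 1770 mM = 1.47 mL
sodium thiosulfate: 3.84 g/L × 0.275 L = 1.06 g
carbenicillin: dilute stock: 95.4 µg/mL × 275 mL ÷ 83200 µg/mL = 0.32 mL
sodium succinate: 2.89 g/L × 0.275 L = 0.79 g
thiamine: V = C2·V2/C1 = 0.865 µg/mL × 275 mL ÷ 795 µg/mL = 0.30 mL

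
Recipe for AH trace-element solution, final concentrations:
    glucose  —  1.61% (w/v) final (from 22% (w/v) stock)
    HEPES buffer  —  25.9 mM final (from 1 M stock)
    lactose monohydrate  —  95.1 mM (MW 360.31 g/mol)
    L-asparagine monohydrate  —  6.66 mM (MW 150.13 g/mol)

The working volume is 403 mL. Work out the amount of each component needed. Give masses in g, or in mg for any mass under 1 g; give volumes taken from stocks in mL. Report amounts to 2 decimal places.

Target volume = 403 mL = 0.403 L.
glucose: dilute stock: 1.61% ÷ 22% × 403 mL = 29.49 mL
HEPES buffer: dilute stock: 25.9 mM × 403 mL ÷ 1000 mM = 10.44 mL
lactose monohydrate: 95.1 mmol/L × 360.31 g/mol × 0.403 L ÷ 1000 = 13.81 g
L-asparagine monohydrate: 6.66 mmol/L × 150.13 mg/mmol × 0.403 L = 402.95 mg

glucose 29.49 mL; HEPES buffer 10.44 mL; lactose monohydrate 13.81 g; L-asparagine monohydrate 402.95 mg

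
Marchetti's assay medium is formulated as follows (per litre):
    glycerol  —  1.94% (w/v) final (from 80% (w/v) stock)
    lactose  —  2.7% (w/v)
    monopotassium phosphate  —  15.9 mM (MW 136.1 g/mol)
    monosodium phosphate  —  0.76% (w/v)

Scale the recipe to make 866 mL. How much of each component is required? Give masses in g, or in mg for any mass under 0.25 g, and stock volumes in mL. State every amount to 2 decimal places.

Scale factor relative to 1 L: 0.866.
glycerol: dilute stock: 1.94% ÷ 80% × 866 mL = 21.00 mL
lactose: 2.7% w/v = 27 g/L → 27 × 0.866 L = 23.38 g
monopotassium phosphate: 15.9 mmol/L × 136.1 g/mol × 0.866 L ÷ 1000 = 1.87 g
monosodium phosphate: 0.76 g per 100 mL × 866 mL ÷ 100 = 6.58 g

glycerol 21.00 mL; lactose 23.38 g; monopotassium phosphate 1.87 g; monosodium phosphate 6.58 g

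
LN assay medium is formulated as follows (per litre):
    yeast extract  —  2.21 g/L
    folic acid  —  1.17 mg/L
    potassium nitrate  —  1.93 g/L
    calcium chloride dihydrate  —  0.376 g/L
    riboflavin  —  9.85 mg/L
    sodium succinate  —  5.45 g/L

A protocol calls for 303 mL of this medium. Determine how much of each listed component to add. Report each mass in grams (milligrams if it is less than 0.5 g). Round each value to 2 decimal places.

yeast extract 0.67 g; folic acid 0.35 mg; potassium nitrate 0.58 g; calcium chloride dihydrate 113.93 mg; riboflavin 2.98 mg; sodium succinate 1.65 g

Target volume = 303 mL = 0.303 L.
yeast extract: 2.21 g/L × 0.303 L = 0.67 g
folic acid: 1.17 mg/L × 0.303 L = 0.35 mg
potassium nitrate: 1.93 g/L × 0.303 L = 0.58 g
calcium chloride dihydrate: 0.376 g/L × 0.303 L = 0.113928 g = 113.93 mg
riboflavin: 9.85 mg/L × 0.303 L = 2.98 mg
sodium succinate: 5.45 g/L × 0.303 L = 1.65 g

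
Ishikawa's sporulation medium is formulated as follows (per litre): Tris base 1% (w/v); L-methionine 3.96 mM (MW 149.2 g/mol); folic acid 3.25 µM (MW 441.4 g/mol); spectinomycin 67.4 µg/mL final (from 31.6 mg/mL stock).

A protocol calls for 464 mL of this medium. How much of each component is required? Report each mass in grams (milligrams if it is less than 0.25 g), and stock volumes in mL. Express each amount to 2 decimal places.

Tris base 4.64 g; L-methionine 0.27 g; folic acid 0.67 mg; spectinomycin 0.99 mL

Working volume: 464 mL = 0.464 L.
Tris base: 1% w/v = 10 g/L → 10 × 0.464 L = 4.64 g
L-methionine: 3.96 mmol/L × 149.2 g/mol × 0.464 L ÷ 1000 = 0.27 g
folic acid: 3.25 µmol/L × 441.4 g/mol × 0.464 L ÷ 1000 = 0.67 mg
spectinomycin: V = C2·V2/C1 = 67.4 µg/mL × 464 mL ÷ 31600 µg/mL = 0.99 mL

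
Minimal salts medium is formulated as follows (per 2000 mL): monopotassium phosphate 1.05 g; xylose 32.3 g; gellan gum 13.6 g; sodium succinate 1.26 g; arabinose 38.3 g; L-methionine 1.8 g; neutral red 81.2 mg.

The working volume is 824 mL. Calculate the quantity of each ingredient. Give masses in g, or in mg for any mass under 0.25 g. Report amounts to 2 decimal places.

Scale factor = 824 mL / 2000 mL = 0.412.
monopotassium phosphate: 1.05 g × (824 mL / 2000 mL) = 0.43 g
xylose: 32.3 g × (824 mL / 2000 mL) = 13.31 g
gellan gum: 13.6 g × (824 mL / 2000 mL) = 5.60 g
sodium succinate: 1.26 g × (824 mL / 2000 mL) = 0.52 g
arabinose: 38.3 g × (824 mL / 2000 mL) = 15.78 g
L-methionine: 1.8 g × (824 mL / 2000 mL) = 0.74 g
neutral red: 81.2 mg × (824 mL / 2000 mL) = 33.45 mg

monopotassium phosphate 0.43 g; xylose 13.31 g; gellan gum 5.60 g; sodium succinate 0.52 g; arabinose 15.78 g; L-methionine 0.74 g; neutral red 33.45 mg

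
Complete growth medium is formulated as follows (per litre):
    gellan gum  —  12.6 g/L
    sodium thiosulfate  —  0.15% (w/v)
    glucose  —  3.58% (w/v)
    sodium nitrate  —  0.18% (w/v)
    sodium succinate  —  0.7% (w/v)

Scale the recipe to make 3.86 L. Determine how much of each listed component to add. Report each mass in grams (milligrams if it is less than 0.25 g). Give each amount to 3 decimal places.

gellan gum 48.636 g; sodium thiosulfate 5.790 g; glucose 138.188 g; sodium nitrate 6.948 g; sodium succinate 27.020 g

Working volume: 3.86 L.
gellan gum: 12.6 g/L × 3.86 L = 48.636 g
sodium thiosulfate: 0.15 g per 100 mL × 3860 mL ÷ 100 = 5.790 g
glucose: 3.58% w/v = 35.8 g/L → 35.8 × 3.86 L = 138.188 g
sodium nitrate: 0.18% w/v = 1.8 g/L → 1.8 × 3.86 L = 6.948 g
sodium succinate: 0.7% w/v = 7 g/L → 7 × 3.86 L = 27.020 g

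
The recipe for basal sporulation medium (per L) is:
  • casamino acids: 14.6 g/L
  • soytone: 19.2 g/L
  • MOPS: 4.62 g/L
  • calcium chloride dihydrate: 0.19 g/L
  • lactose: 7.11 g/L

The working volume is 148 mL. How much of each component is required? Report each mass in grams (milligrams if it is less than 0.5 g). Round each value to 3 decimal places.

casamino acids 2.161 g; soytone 2.842 g; MOPS 0.684 g; calcium chloride dihydrate 28.120 mg; lactose 1.052 g

Target volume = 148 mL = 0.148 L.
casamino acids: 14.6 g/L × 0.148 L = 2.161 g
soytone: 19.2 g/L × 0.148 L = 2.842 g
MOPS: 4.62 g/L × 0.148 L = 0.684 g
calcium chloride dihydrate: 0.19 g/L × 0.148 L = 0.02812 g = 28.120 mg
lactose: 7.11 g/L × 0.148 L = 1.052 g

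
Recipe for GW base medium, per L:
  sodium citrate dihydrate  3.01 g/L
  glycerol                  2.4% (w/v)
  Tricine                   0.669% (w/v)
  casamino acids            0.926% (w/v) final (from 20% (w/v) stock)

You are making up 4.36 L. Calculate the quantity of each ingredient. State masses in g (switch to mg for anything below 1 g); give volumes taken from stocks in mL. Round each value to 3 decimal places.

Working volume: 4.36 L.
sodium citrate dihydrate: 3.01 g/L × 4.36 L = 13.124 g
glycerol: 2.4% w/v = 24 g/L → 24 × 4.36 L = 104.640 g
Tricine: 0.669% w/v = 6.69 g/L → 6.69 × 4.36 L = 29.168 g
casamino acids: dilute stock: 0.926% ÷ 20% × 4360 mL = 201.868 mL

sodium citrate dihydrate 13.124 g; glycerol 104.640 g; Tricine 29.168 g; casamino acids 201.868 mL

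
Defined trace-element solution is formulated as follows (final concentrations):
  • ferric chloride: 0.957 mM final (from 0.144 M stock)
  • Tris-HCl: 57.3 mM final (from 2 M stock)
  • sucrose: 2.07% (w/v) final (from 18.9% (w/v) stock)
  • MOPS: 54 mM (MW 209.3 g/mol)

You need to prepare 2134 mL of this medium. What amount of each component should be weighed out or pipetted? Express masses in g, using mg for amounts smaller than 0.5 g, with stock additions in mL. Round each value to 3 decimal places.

Working volume: 2134 mL = 2.134 L.
ferric chloride: C1V1 = C2V2 → 0.957 mM × 2134 mL ÷ 144 mM = 14.182 mL
Tris-HCl: C1V1 = C2V2 → 57.3 mM × 2134 mL ÷ 2000 mM = 61.139 mL
sucrose: dilute stock: 2.07% ÷ 18.9% × 2134 mL = 233.724 mL
MOPS: 54 mmol/L × 209.3 g/mol × 2.134 L ÷ 1000 = 24.119 g

ferric chloride 14.182 mL; Tris-HCl 61.139 mL; sucrose 233.724 mL; MOPS 24.119 g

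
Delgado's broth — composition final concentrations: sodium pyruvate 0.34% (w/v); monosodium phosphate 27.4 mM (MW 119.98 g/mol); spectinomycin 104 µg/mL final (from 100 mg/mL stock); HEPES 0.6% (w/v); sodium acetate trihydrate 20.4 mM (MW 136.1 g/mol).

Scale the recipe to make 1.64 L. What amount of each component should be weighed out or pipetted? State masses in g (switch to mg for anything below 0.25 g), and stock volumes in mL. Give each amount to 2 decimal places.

sodium pyruvate 5.58 g; monosodium phosphate 5.39 g; spectinomycin 1.71 mL; HEPES 9.84 g; sodium acetate trihydrate 4.55 g

Scale factor relative to 1 L: 1.64.
sodium pyruvate: 0.34% w/v = 3.4 g/L → 3.4 × 1.64 L = 5.58 g
monosodium phosphate: 27.4 mmol/L × 119.98 g/mol × 1.64 L ÷ 1000 = 5.39 g
spectinomycin: C1V1 = C2V2 → 104 µg/mL × 1640 mL ÷ 100000 µg/mL = 1.71 mL
HEPES: 0.6% w/v = 6 g/L → 6 × 1.64 L = 9.84 g
sodium acetate trihydrate: 20.4 mmol/L × 136.1 g/mol × 1.64 L ÷ 1000 = 4.55 g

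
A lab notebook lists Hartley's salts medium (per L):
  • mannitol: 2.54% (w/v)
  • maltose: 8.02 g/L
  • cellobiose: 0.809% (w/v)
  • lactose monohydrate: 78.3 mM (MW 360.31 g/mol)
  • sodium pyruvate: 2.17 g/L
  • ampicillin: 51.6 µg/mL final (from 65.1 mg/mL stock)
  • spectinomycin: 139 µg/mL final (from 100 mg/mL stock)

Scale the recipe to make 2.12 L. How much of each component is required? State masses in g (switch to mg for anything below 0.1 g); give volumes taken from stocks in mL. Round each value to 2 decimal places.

mannitol 53.85 g; maltose 17.00 g; cellobiose 17.15 g; lactose monohydrate 59.81 g; sodium pyruvate 4.60 g; ampicillin 1.68 mL; spectinomycin 2.95 mL

Scale factor relative to 1 L: 2.12.
mannitol: 2.54 g per 100 mL × 2120 mL ÷ 100 = 53.85 g
maltose: 8.02 g/L × 2.12 L = 17.00 g
cellobiose: 0.809% w/v = 8.09 g/L → 8.09 × 2.12 L = 17.15 g
lactose monohydrate: 78.3 mmol/L × 360.31 g/mol × 2.12 L ÷ 1000 = 59.81 g
sodium pyruvate: 2.17 g/L × 2.12 L = 4.60 g
ampicillin: dilute stock: 51.6 µg/mL × 2120 mL ÷ 65100 µg/mL = 1.68 mL
spectinomycin: C1V1 = C2V2 → 139 µg/mL × 2120 mL ÷ 100000 µg/mL = 2.95 mL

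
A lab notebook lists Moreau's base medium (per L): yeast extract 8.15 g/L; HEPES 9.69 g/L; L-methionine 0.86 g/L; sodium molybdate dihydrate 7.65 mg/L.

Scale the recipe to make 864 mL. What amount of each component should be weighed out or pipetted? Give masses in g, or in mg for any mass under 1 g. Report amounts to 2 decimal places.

yeast extract 7.04 g; HEPES 8.37 g; L-methionine 743.04 mg; sodium molybdate dihydrate 6.61 mg

Working volume: 864 mL = 0.864 L.
yeast extract: 8.15 g/L × 0.864 L = 7.04 g
HEPES: 9.69 g/L × 0.864 L = 8.37 g
L-methionine: 0.86 g/L × 0.864 L = 0.74304 g = 743.04 mg
sodium molybdate dihydrate: 7.65 mg/L × 0.864 L = 6.61 mg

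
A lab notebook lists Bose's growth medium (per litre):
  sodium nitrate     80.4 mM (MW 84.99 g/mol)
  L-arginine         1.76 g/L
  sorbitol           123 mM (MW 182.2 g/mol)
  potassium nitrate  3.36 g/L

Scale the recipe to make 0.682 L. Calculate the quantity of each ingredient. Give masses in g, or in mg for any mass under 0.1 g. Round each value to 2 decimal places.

sodium nitrate 4.66 g; L-arginine 1.20 g; sorbitol 15.28 g; potassium nitrate 2.29 g

Working volume: 0.682 L.
sodium nitrate: 80.4 mmol/L × 84.99 g/mol × 0.682 L ÷ 1000 = 4.66 g
L-arginine: 1.76 g/L × 0.682 L = 1.20 g
sorbitol: 123 mmol/L × 182.2 g/mol × 0.682 L ÷ 1000 = 15.28 g
potassium nitrate: 3.36 g/L × 0.682 L = 2.29 g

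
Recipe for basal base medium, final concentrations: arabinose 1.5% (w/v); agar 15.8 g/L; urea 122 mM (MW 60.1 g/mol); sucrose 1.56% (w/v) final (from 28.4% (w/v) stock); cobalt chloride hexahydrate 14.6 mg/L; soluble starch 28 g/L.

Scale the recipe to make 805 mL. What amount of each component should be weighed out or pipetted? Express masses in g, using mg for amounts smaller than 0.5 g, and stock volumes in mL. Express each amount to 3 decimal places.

Scale factor relative to 1 L: 0.805.
arabinose: 1.5% w/v = 15 g/L → 15 × 0.805 L = 12.075 g
agar: 15.8 g/L × 0.805 L = 12.719 g
urea: 122 mmol/L × 60.1 g/mol × 0.805 L ÷ 1000 = 5.902 g
sucrose: C1V1 = C2V2 → 1.56% ÷ 28.4% × 805 mL = 44.218 mL
cobalt chloride hexahydrate: 14.6 mg/L × 0.805 L = 11.753 mg
soluble starch: 28 g/L × 0.805 L = 22.540 g

arabinose 12.075 g; agar 12.719 g; urea 5.902 g; sucrose 44.218 mL; cobalt chloride hexahydrate 11.753 mg; soluble starch 22.540 g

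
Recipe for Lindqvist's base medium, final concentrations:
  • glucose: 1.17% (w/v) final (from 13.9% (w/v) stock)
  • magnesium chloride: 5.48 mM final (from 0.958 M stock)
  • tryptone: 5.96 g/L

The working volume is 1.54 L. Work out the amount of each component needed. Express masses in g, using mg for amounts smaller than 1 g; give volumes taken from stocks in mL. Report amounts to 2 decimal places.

Scale factor relative to 1 L: 1.54.
glucose: V = C2·V2/C1 = 1.17% ÷ 13.9% × 1540 mL = 129.63 mL
magnesium chloride: dilute stock: 5.48 mM × 1540 mL ÷ 958 mM = 8.81 mL
tryptone: 5.96 g/L × 1.54 L = 9.18 g

glucose 129.63 mL; magnesium chloride 8.81 mL; tryptone 9.18 g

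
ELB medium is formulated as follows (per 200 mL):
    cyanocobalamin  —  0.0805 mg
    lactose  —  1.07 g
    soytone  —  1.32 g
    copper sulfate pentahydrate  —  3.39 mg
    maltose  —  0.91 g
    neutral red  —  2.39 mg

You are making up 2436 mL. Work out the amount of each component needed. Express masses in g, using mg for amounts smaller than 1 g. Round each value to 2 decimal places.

cyanocobalamin 0.98 mg; lactose 13.03 g; soytone 16.08 g; copper sulfate pentahydrate 41.29 mg; maltose 11.08 g; neutral red 29.11 mg

Scale factor = 2436 mL / 200 mL = 12.18.
cyanocobalamin: 0.0805 mg × (2436 mL / 200 mL) = 0.98 mg
lactose: 1.07 g × (2436 mL / 200 mL) = 13.03 g
soytone: 1.32 g × (2436 mL / 200 mL) = 16.08 g
copper sulfate pentahydrate: 3.39 mg × (2436 mL / 200 mL) = 41.29 mg
maltose: 0.91 g × (2436 mL / 200 mL) = 11.08 g
neutral red: 2.39 mg × (2436 mL / 200 mL) = 29.11 mg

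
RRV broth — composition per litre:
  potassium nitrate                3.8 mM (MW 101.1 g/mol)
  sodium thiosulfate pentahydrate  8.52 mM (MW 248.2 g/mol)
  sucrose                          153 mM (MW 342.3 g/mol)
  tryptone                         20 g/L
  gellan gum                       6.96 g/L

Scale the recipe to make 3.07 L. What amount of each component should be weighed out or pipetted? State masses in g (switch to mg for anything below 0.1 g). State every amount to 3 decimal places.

potassium nitrate 1.179 g; sodium thiosulfate pentahydrate 6.492 g; sucrose 160.782 g; tryptone 61.400 g; gellan gum 21.367 g

Scale factor relative to 1 L: 3.07.
potassium nitrate: 3.8 mmol/L × 101.1 g/mol × 3.07 L ÷ 1000 = 1.179 g
sodium thiosulfate pentahydrate: 8.52 mmol/L × 248.2 g/mol × 3.07 L ÷ 1000 = 6.492 g
sucrose: 153 mmol/L × 342.3 g/mol × 3.07 L ÷ 1000 = 160.782 g
tryptone: 20 g/L × 3.07 L = 61.400 g
gellan gum: 6.96 g/L × 3.07 L = 21.367 g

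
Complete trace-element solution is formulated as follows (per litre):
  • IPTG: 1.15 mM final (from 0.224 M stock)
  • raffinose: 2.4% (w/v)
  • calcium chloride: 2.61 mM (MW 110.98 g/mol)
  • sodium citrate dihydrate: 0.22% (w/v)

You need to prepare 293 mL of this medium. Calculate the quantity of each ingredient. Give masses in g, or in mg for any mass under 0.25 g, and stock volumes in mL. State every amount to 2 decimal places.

IPTG 1.50 mL; raffinose 7.03 g; calcium chloride 84.87 mg; sodium citrate dihydrate 0.64 g

Working volume: 293 mL = 0.293 L.
IPTG: C1V1 = C2V2 → 1.15 mM × 293 mL ÷ 224 mM = 1.50 mL
raffinose: 2.4% w/v = 24 g/L → 24 × 0.293 L = 7.03 g
calcium chloride: 2.61 mmol/L × 110.98 mg/mmol × 0.293 L = 84.87 mg
sodium citrate dihydrate: 0.22% w/v = 2.2 g/L → 2.2 × 0.293 L = 0.64 g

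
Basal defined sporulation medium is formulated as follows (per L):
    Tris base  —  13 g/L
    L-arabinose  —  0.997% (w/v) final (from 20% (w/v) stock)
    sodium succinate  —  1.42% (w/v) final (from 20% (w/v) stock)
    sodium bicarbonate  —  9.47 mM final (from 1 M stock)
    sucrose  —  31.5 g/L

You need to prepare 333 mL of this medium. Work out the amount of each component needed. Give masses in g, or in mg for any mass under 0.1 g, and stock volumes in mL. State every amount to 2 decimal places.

Tris base 4.33 g; L-arabinose 16.60 mL; sodium succinate 23.64 mL; sodium bicarbonate 3.15 mL; sucrose 10.49 g

Target volume = 333 mL = 0.333 L.
Tris base: 13 g/L × 0.333 L = 4.33 g
L-arabinose: dilute stock: 0.997% ÷ 20% × 333 mL = 16.60 mL
sodium succinate: C1V1 = C2V2 → 1.42% ÷ 20% × 333 mL = 23.64 mL
sodium bicarbonate: C1V1 = C2V2 → 9.47 mM × 333 mL ÷ 1000 mM = 3.15 mL
sucrose: 31.5 g/L × 0.333 L = 10.49 g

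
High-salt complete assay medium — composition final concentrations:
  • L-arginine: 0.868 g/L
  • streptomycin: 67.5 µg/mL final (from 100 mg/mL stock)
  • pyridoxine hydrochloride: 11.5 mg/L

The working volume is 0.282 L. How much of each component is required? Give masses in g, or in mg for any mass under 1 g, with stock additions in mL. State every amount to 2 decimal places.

L-arginine 244.78 mg; streptomycin 0.19 mL; pyridoxine hydrochloride 3.24 mg

Scale factor relative to 1 L: 0.282.
L-arginine: 0.868 g/L × 0.282 L = 0.244776 g = 244.78 mg
streptomycin: C1V1 = C2V2 → 67.5 µg/mL × 282 mL ÷ 100000 µg/mL = 0.19 mL
pyridoxine hydrochloride: 11.5 mg/L × 0.282 L = 3.24 mg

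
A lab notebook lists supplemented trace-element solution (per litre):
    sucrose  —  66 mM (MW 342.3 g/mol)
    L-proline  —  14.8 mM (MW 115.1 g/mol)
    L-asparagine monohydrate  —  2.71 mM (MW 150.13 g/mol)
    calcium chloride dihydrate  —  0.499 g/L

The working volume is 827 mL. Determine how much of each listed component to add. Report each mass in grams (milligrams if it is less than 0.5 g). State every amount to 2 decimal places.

sucrose 18.68 g; L-proline 1.41 g; L-asparagine monohydrate 336.47 mg; calcium chloride dihydrate 412.67 mg

Target volume = 827 mL = 0.827 L.
sucrose: 66 mmol/L × 342.3 g/mol × 0.827 L ÷ 1000 = 18.68 g
L-proline: 14.8 mmol/L × 115.1 g/mol × 0.827 L ÷ 1000 = 1.41 g
L-asparagine monohydrate: 2.71 mmol/L × 150.13 mg/mmol × 0.827 L = 336.47 mg
calcium chloride dihydrate: 0.499 g/L × 0.827 L = 0.412673 g = 412.67 mg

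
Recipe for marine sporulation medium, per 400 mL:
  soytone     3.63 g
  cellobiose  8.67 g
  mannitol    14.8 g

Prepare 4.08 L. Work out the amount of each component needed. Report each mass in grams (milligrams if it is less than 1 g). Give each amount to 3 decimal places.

soytone 37.026 g; cellobiose 88.434 g; mannitol 150.960 g

Scale factor = 4080 mL / 400 mL = 10.2.
soytone: 3.63 g × (4080 mL / 400 mL) = 37.026 g
cellobiose: 8.67 g × (4080 mL / 400 mL) = 88.434 g
mannitol: 14.8 g × (4080 mL / 400 mL) = 150.960 g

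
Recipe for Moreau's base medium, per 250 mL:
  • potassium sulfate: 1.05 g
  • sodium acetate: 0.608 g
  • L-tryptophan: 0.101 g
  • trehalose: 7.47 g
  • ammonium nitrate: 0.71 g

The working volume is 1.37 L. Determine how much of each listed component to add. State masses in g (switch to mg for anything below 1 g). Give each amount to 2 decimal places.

Ratio of target to recipe volume: 1370 / 250 = 5.48.
potassium sulfate: 1.05 g × (1370 mL / 250 mL) = 5.75 g
sodium acetate: 0.608 g × (1370 mL / 250 mL) = 3.33 g
L-tryptophan: 0.101 g × (1370 mL / 250 mL) = 0.55348 g = 553.48 mg
trehalose: 7.47 g × (1370 mL / 250 mL) = 40.94 g
ammonium nitrate: 0.71 g × (1370 mL / 250 mL) = 3.89 g

potassium sulfate 5.75 g; sodium acetate 3.33 g; L-tryptophan 553.48 mg; trehalose 40.94 g; ammonium nitrate 3.89 g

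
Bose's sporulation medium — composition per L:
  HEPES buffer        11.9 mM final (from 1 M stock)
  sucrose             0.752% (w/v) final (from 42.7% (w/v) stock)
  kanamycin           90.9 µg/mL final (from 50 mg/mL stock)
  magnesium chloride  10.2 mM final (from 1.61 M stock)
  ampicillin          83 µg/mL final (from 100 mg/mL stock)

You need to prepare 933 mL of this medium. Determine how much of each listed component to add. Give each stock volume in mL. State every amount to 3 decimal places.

HEPES buffer 11.103 mL; sucrose 16.431 mL; kanamycin 1.696 mL; magnesium chloride 5.911 mL; ampicillin 0.774 mL

Scale factor relative to 1 L: 0.933.
HEPES buffer: V = C2·V2/C1 = 11.9 mM × 933 mL ÷ 1000 mM = 11.103 mL
sucrose: dilute stock: 0.752% ÷ 42.7% × 933 mL = 16.431 mL
kanamycin: V = C2·V2/C1 = 90.9 µg/mL × 933 mL ÷ 50000 µg/mL = 1.696 mL
magnesium chloride: dilute stock: 10.2 mM × 933 mL ÷ 1610 mM = 5.911 mL
ampicillin: dilute stock: 83 µg/mL × 933 mL ÷ 100000 µg/mL = 0.774 mL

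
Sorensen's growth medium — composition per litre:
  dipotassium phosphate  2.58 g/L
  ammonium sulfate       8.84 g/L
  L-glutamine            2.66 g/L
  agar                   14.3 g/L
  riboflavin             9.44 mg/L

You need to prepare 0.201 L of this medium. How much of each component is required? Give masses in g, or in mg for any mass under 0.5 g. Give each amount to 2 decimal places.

Working volume: 0.201 L.
dipotassium phosphate: 2.58 g/L × 0.201 L = 0.52 g
ammonium sulfate: 8.84 g/L × 0.201 L = 1.78 g
L-glutamine: 2.66 g/L × 0.201 L = 0.53 g
agar: 14.3 g/L × 0.201 L = 2.87 g
riboflavin: 9.44 mg/L × 0.201 L = 1.90 mg

dipotassium phosphate 0.52 g; ammonium sulfate 1.78 g; L-glutamine 0.53 g; agar 2.87 g; riboflavin 1.90 mg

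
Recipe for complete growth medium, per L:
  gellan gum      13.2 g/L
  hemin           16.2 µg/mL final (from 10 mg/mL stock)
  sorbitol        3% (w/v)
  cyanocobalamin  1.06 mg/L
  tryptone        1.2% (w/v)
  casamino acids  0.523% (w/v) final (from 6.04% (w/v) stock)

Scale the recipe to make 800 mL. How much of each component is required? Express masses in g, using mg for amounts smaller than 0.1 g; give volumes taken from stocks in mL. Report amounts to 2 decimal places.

gellan gum 10.56 g; hemin 1.30 mL; sorbitol 24.00 g; cyanocobalamin 0.85 mg; tryptone 9.60 g; casamino acids 69.27 mL

Working volume: 800 mL = 0.8 L.
gellan gum: 13.2 g/L × 0.8 L = 10.56 g
hemin: C1V1 = C2V2 → 16.2 µg/mL × 800 mL ÷ 10000 µg/mL = 1.30 mL
sorbitol: 3 g per 100 mL × 800 mL ÷ 100 = 24.00 g
cyanocobalamin: 1.06 mg/L × 0.8 L = 0.85 mg
tryptone: 1.2% w/v = 12 g/L → 12 × 0.8 L = 9.60 g
casamino acids: C1V1 = C2V2 → 0.523% ÷ 6.04% × 800 mL = 69.27 mL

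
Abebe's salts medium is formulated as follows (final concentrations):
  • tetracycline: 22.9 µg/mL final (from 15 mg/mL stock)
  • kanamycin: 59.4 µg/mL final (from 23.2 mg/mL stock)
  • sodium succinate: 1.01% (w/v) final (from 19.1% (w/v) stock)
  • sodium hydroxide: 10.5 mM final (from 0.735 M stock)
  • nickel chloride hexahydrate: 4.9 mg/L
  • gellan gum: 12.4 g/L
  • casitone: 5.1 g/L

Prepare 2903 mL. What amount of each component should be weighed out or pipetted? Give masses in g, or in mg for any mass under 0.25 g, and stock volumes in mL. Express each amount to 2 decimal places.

Working volume: 2903 mL = 2.903 L.
tetracycline: V = C2·V2/C1 = 22.9 µg/mL × 2903 mL ÷ 15000 µg/mL = 4.43 mL
kanamycin: dilute stock: 59.4 µg/mL × 2903 mL ÷ 23200 µg/mL = 7.43 mL
sodium succinate: C1V1 = C2V2 → 1.01% ÷ 19.1% × 2903 mL = 153.51 mL
sodium hydroxide: C1V1 = C2V2 → 10.5 mM × 2903 mL ÷ 735 mM = 41.47 mL
nickel chloride hexahydrate: 4.9 mg/L × 2.903 L = 14.22 mg
gellan gum: 12.4 g/L × 2.903 L = 36.00 g
casitone: 5.1 g/L × 2.903 L = 14.81 g

tetracycline 4.43 mL; kanamycin 7.43 mL; sodium succinate 153.51 mL; sodium hydroxide 41.47 mL; nickel chloride hexahydrate 14.22 mg; gellan gum 36.00 g; casitone 14.81 g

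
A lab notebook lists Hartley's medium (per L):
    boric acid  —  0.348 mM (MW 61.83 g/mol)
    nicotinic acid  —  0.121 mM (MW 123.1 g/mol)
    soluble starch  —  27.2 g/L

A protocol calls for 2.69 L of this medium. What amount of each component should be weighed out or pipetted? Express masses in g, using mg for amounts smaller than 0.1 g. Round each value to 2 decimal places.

Scale factor relative to 1 L: 2.69.
boric acid: 0.348 mmol/L × 61.83 mg/mmol × 2.69 L = 57.88 mg
nicotinic acid: 0.121 mmol/L × 123.1 mg/mmol × 2.69 L = 40.07 mg
soluble starch: 27.2 g/L × 2.69 L = 73.17 g

boric acid 57.88 mg; nicotinic acid 40.07 mg; soluble starch 73.17 g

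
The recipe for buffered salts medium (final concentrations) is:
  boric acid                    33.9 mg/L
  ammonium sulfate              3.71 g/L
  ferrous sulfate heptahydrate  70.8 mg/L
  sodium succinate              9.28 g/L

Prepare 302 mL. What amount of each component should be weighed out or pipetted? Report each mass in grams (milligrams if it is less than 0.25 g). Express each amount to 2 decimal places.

Working volume: 302 mL = 0.302 L.
boric acid: 33.9 mg/L × 0.302 L = 10.24 mg
ammonium sulfate: 3.71 g/L × 0.302 L = 1.12 g
ferrous sulfate heptahydrate: 70.8 mg/L × 0.302 L = 21.38 mg
sodium succinate: 9.28 g/L × 0.302 L = 2.80 g

boric acid 10.24 mg; ammonium sulfate 1.12 g; ferrous sulfate heptahydrate 21.38 mg; sodium succinate 2.80 g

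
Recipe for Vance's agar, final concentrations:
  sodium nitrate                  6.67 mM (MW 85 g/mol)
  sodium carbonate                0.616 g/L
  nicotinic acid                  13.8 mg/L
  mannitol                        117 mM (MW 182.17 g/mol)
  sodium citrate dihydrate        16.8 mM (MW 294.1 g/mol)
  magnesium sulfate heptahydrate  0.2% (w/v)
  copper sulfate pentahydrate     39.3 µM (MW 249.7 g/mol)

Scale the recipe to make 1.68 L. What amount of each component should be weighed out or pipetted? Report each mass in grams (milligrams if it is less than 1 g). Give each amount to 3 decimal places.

Scale factor relative to 1 L: 1.68.
sodium nitrate: 6.67 mmol/L × 85 mg/mmol × 1.68 L = 952.476 mg
sodium carbonate: 0.616 g/L × 1.68 L = 1.035 g
nicotinic acid: 13.8 mg/L × 1.68 L = 23.184 mg
mannitol: 117 mmol/L × 182.17 g/mol × 1.68 L ÷ 1000 = 35.807 g
sodium citrate dihydrate: 16.8 mmol/L × 294.1 g/mol × 1.68 L ÷ 1000 = 8.301 g
magnesium sulfate heptahydrate: 0.2% w/v = 2 g/L → 2 × 1.68 L = 3.360 g
copper sulfate pentahydrate: 39.3 µmol/L × 249.7 g/mol × 1.68 L ÷ 1000 = 16.486 mg

sodium nitrate 952.476 mg; sodium carbonate 1.035 g; nicotinic acid 23.184 mg; mannitol 35.807 g; sodium citrate dihydrate 8.301 g; magnesium sulfate heptahydrate 3.360 g; copper sulfate pentahydrate 16.486 mg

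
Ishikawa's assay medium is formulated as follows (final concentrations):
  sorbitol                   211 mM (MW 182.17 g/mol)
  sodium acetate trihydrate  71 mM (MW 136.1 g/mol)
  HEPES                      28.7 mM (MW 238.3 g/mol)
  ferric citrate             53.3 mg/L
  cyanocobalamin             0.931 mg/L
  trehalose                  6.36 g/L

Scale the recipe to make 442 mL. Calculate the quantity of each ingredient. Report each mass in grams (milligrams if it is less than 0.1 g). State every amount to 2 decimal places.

Scale factor relative to 1 L: 0.442.
sorbitol: 211 mmol/L × 182.17 g/mol × 0.442 L ÷ 1000 = 16.99 g
sodium acetate trihydrate: 71 mmol/L × 136.1 g/mol × 0.442 L ÷ 1000 = 4.27 g
HEPES: 28.7 mmol/L × 238.3 g/mol × 0.442 L ÷ 1000 = 3.02 g
ferric citrate: 53.3 mg/L × 0.442 L = 23.56 mg
cyanocobalamin: 0.931 mg/L × 0.442 L = 0.41 mg
trehalose: 6.36 g/L × 0.442 L = 2.81 g

sorbitol 16.99 g; sodium acetate trihydrate 4.27 g; HEPES 3.02 g; ferric citrate 23.56 mg; cyanocobalamin 0.41 mg; trehalose 2.81 g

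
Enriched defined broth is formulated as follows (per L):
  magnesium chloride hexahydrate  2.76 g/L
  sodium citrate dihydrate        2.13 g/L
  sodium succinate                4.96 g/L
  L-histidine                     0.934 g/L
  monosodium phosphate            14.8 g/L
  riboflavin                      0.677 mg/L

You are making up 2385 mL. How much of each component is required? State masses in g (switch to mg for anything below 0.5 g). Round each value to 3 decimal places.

Scale factor relative to 1 L: 2.385.
magnesium chloride hexahydrate: 2.76 g/L × 2.385 L = 6.583 g
sodium citrate dihydrate: 2.13 g/L × 2.385 L = 5.080 g
sodium succinate: 4.96 g/L × 2.385 L = 11.830 g
L-histidine: 0.934 g/L × 2.385 L = 2.228 g
monosodium phosphate: 14.8 g/L × 2.385 L = 35.298 g
riboflavin: 0.677 mg/L × 2.385 L = 1.615 mg

magnesium chloride hexahydrate 6.583 g; sodium citrate dihydrate 5.080 g; sodium succinate 11.830 g; L-histidine 2.228 g; monosodium phosphate 35.298 g; riboflavin 1.615 mg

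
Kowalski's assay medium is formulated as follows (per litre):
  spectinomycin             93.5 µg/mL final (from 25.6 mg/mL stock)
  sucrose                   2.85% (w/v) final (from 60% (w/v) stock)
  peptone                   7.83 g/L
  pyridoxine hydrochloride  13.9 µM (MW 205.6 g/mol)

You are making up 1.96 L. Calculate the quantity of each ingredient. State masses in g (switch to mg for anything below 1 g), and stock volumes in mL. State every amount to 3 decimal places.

Scale factor relative to 1 L: 1.96.
spectinomycin: V = C2·V2/C1 = 93.5 µg/mL × 1960 mL ÷ 25600 µg/mL = 7.159 mL
sucrose: dilute stock: 2.85% ÷ 60% × 1960 mL = 93.100 mL
peptone: 7.83 g/L × 1.96 L = 15.347 g
pyridoxine hydrochloride: 13.9 µmol/L × 205.6 g/mol × 1.96 L ÷ 1000 = 5.601 mg

spectinomycin 7.159 mL; sucrose 93.100 mL; peptone 15.347 g; pyridoxine hydrochloride 5.601 mg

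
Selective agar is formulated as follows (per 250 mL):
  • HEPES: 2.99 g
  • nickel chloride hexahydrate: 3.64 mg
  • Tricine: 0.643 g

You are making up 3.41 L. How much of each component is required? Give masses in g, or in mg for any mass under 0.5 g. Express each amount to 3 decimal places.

Ratio of target to recipe volume: 3410 / 250 = 13.64.
HEPES: 2.99 g × (3410 mL / 250 mL) = 40.784 g
nickel chloride hexahydrate: 3.64 mg × (3410 mL / 250 mL) = 49.650 mg
Tricine: 0.643 g × (3410 mL / 250 mL) = 8.771 g

HEPES 40.784 g; nickel chloride hexahydrate 49.650 mg; Tricine 8.771 g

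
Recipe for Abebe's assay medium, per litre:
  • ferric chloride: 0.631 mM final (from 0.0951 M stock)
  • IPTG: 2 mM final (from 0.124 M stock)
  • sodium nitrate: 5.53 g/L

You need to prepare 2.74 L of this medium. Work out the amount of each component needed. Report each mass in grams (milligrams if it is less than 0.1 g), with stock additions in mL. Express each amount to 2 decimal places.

ferric chloride 18.18 mL; IPTG 44.19 mL; sodium nitrate 15.15 g

Scale factor relative to 1 L: 2.74.
ferric chloride: V = C2·V2/C1 = 0.631 mM × 2740 mL ÷ 95.1 mM = 18.18 mL
IPTG: dilute stock: 2 mM × 2740 mL ÷ 124 mM = 44.19 mL
sodium nitrate: 5.53 g/L × 2.74 L = 15.15 g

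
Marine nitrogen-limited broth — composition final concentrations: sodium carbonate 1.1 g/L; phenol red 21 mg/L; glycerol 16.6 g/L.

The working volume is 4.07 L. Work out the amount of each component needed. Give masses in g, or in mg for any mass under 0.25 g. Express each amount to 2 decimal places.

sodium carbonate 4.48 g; phenol red 85.47 mg; glycerol 67.56 g

Working volume: 4.07 L.
sodium carbonate: 1.1 g/L × 4.07 L = 4.48 g
phenol red: 21 mg/L × 4.07 L = 85.47 mg
glycerol: 16.6 g/L × 4.07 L = 67.56 g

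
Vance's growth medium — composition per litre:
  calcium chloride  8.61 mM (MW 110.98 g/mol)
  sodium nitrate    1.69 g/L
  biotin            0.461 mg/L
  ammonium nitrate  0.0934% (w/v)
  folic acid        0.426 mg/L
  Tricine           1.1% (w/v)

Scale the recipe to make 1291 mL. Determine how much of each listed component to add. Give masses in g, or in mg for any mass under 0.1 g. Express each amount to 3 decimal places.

calcium chloride 1.234 g; sodium nitrate 2.182 g; biotin 0.595 mg; ammonium nitrate 1.206 g; folic acid 0.550 mg; Tricine 14.201 g

Working volume: 1291 mL = 1.291 L.
calcium chloride: 8.61 mmol/L × 110.98 g/mol × 1.291 L ÷ 1000 = 1.234 g
sodium nitrate: 1.69 g/L × 1.291 L = 2.182 g
biotin: 0.461 mg/L × 1.291 L = 0.595 mg
ammonium nitrate: 0.0934 g per 100 mL × 1291 mL ÷ 100 = 1.206 g
folic acid: 0.426 mg/L × 1.291 L = 0.550 mg
Tricine: 1.1% w/v = 11 g/L → 11 × 1.291 L = 14.201 g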